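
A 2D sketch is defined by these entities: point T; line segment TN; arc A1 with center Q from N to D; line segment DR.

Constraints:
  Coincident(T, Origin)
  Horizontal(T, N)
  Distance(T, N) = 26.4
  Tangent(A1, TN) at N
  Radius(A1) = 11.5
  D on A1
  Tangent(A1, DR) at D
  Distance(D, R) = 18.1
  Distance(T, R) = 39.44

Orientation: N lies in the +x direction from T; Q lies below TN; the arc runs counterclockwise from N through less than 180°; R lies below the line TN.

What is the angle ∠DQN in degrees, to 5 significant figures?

111.35°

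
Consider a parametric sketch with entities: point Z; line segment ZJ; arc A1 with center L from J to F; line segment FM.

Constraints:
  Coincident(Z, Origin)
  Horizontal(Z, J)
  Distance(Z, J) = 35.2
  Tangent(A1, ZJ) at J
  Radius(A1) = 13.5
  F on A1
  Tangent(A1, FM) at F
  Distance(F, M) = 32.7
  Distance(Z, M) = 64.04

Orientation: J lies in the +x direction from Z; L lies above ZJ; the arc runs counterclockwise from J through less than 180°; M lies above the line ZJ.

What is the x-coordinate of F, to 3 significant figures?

48.5

Z is at the origin; Z and J share the same y with |ZJ| = 35.2 and J on the +x side, so J = (35.2, 0.00). A1 meets ZJ tangentially, so LJ is at right angles to ZJ, so L = J + (0, 13.5) = (35.2, 13.5). Since LF ⟂ FM (tangency), |LM| = √(13.5² + 32.7²) = 35.4 regardless of where F sits on A1. So M lies on both circle(Z, 64.04) and circle(L, 35.4); the above-ZJ intersection is M = (42.2, 48.2). F is the foot of the tangent from M: F = (48.5, 16.1).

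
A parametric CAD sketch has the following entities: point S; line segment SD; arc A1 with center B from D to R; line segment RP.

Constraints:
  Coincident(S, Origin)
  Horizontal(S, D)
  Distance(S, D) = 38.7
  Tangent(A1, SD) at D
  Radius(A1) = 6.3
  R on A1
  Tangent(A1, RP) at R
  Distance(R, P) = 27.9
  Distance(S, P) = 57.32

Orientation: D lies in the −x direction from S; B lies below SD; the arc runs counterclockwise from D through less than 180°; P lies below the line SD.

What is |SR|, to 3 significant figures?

45.4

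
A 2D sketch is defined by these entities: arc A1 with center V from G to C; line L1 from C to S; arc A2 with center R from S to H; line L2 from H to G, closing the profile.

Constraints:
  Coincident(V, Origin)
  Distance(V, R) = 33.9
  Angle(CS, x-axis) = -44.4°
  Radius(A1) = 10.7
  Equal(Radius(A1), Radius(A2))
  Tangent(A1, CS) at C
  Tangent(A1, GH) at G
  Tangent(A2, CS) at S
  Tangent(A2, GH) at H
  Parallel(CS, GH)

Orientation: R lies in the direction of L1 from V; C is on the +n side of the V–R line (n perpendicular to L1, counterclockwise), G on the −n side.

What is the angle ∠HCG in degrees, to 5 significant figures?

57.737°

The slot axis is L1's direction at -44.4°, so u = (cos -44.4°, sin -44.4°) = (0.71447, -0.69966) and n = (−sin -44.4°, cos -44.4°) = (0.69966, 0.71447). V is at the origin and R lies 33.9 along u from V, so R = 33.9·u = (24.221, -23.719). Tangency of A1 to both parallel lines with radius 10.7 puts C and G at V ± 10.7·n: C = (7.4864, 7.6449), G = (-7.4864, -7.6449). Equal radii place S and H the same way about R: S = R + 10.7·n = (31.707, -16.074), H = R − 10.7·n = (16.734, -31.363). Then cos ∠HCG = CH·CG / (|CH||CG|), giving 57.737°.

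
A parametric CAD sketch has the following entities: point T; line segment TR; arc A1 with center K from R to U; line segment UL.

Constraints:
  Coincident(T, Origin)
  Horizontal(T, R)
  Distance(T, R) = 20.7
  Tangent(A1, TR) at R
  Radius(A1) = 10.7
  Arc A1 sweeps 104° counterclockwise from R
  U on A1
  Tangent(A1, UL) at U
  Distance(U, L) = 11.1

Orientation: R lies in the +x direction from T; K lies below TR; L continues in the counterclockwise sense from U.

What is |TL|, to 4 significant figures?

27.35

On A1, R sits at bearing 90° from K; a 104° counterclockwise sweep puts U at bearing 194°, so U = K + 10.7·(cos 194°, sin 194°) = (10.32, -13.29). A1 meets UL tangentially, so KU is at right angles to UL, so UL runs along (−sin 194°, cos 194°); with |UL| = 11.1, L = (13.00, -24.06). Then |TL| = |L − T| = 27.35.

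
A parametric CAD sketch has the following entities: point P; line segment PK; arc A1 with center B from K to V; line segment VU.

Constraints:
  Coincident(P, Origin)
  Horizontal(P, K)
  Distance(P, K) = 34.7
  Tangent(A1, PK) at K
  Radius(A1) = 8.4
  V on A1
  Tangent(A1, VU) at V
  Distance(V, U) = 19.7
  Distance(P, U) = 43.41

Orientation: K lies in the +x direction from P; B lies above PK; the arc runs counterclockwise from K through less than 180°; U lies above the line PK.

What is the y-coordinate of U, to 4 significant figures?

29.61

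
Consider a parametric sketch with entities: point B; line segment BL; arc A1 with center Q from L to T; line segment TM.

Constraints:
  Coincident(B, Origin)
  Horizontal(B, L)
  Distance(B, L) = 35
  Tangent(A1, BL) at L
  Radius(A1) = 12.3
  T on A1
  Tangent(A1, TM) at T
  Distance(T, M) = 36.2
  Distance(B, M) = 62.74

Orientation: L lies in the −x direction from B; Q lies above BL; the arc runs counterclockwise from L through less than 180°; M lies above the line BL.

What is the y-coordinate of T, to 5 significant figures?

16.944

Checks: ∠(QL, LB) = 90.00° ✓; |QT| = 12.30 ✓; ∠(QT, TM) = 90.00° ✓; |TM| = 36.20 ✓; |BM| = 62.74 ✓.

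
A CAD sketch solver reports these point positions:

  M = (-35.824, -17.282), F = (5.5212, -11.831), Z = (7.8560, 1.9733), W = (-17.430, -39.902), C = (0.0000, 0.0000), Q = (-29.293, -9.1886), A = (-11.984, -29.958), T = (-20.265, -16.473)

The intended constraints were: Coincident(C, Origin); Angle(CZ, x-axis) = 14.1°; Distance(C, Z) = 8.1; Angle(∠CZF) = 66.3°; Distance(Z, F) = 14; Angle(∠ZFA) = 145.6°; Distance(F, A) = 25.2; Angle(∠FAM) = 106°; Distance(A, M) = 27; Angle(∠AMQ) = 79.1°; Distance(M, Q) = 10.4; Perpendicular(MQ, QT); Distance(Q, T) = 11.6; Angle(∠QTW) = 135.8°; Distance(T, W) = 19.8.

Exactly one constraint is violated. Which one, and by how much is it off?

Distance(T, W) = 19.8 — off by 3.80.

C = (0.00, 0.00) ✓; CZ at 14.10° ✓; |CZ| = 8.100 ✓; ∠CZF = 66.30° ✓; |ZF| = 14.00 ✓; ∠ZFA = 145.6° ✓; |FA| = 25.20 ✓; ∠FAM = 106.0° ✓; |AM| = 27.00 ✓; ∠AMQ = 79.10° ✓; |MQ| = 10.40 ✓; ∠(MQ, QT) = 90.00° ✓; |QT| = 11.60 ✓; ∠QTW = 135.8° ✓; |TW| = 23.60 ✗.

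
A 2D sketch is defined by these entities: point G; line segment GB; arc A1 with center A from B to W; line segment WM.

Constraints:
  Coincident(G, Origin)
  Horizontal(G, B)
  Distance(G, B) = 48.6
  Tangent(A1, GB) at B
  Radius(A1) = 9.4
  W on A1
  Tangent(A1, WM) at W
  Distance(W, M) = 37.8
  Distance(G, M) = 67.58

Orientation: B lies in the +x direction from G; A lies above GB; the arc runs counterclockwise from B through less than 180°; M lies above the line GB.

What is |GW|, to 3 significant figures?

58.9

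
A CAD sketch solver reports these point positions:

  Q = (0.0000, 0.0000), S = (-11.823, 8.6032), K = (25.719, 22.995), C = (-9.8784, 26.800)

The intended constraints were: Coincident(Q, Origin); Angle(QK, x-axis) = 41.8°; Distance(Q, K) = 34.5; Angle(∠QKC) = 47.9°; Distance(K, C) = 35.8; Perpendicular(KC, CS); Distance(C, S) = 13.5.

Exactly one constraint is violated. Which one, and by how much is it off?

Distance(C, S) = 13.5 — off by 4.80.

Q = (0.00, 0.00) ✓; QK at 41.80° ✓; |QK| = 34.50 ✓; ∠QKC = 47.90° ✓; |KC| = 35.80 ✓; ∠(KC, CS) = 90.00° ✓; |CS| = 18.30 ✗.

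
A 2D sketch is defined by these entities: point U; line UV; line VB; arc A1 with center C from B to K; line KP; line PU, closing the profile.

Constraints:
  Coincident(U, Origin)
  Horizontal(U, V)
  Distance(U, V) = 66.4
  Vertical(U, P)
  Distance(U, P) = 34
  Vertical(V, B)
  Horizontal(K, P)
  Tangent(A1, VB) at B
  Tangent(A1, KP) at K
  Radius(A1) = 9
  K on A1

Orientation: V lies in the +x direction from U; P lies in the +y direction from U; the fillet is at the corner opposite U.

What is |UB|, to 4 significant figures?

70.95

The virtual corner opposite U is at (66.40, 34.00). Tangency of A1 to VB means the radius CB is perpendicular to VB and since A1 is tangent to KP there, CK ⟂ KP, with radius 9.0, so the center C sits 9.0 in from both sides at C = (57.40, 25.00). That places the tangent points at B = (66.40, 25.00) on VB and K = (57.40, 34.00) on KP. Then |UB| = |B − U| = 70.95.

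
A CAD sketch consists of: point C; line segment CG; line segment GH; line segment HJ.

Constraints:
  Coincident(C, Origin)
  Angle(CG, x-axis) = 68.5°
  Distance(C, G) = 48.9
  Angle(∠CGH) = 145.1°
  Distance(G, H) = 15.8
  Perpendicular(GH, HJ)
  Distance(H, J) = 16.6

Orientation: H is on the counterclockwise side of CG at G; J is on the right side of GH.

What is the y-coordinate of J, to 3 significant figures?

64.7

C is at the origin; CG runs at 68.5° with length 48.9, so G = 48.9·(cos 68.5°, sin 68.5°) = (17.9, 45.5). ∠CGH = 145.1°, so GH runs at 68.5° + (180° − 145.1°) = 103° from the x-axis; with |GH| = 15.8, H = G + 15.8·(cos 103°, sin 103°) = (14.3, 60.9). The perpendicularity gives HJ at right angles to GH; with |HJ| = 16.6 on the right of GH, J = H + 16.6·(0.973, 0.232) = (30.4, 64.7). So J.y = 64.7.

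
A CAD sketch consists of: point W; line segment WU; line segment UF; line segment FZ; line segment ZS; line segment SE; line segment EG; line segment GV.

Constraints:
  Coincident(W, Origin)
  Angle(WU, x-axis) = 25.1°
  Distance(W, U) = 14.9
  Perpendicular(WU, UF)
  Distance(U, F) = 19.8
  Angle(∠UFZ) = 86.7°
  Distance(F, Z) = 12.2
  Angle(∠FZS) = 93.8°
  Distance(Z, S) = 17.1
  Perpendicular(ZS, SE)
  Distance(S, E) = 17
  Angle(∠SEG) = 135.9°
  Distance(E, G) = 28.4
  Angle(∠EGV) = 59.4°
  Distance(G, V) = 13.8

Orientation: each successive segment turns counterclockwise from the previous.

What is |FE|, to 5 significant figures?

18.548

∠FZS = 93.8° gives ZS at -65.400° from the x-axis; with |ZS| = 17.1, S = (1.4805, 2.9003). The perpendicularity gives SE at right angles to ZS, so SE runs at 24.600°; with |SE| = 17.0, E = (16.938, 9.9771). Then |FE| = |E − F| = 18.548.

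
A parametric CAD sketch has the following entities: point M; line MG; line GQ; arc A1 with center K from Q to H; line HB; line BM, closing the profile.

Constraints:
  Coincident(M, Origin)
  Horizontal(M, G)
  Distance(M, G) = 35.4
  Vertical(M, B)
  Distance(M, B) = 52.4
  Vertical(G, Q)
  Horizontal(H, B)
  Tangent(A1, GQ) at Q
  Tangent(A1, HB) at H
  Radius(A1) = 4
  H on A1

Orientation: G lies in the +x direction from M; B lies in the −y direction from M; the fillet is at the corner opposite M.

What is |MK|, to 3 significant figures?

57.7

M is at the origin; M and G share the same y with |MG| = 35.4 and G on the +x side, so G = (35.4, 0.00). M and B share the same x with |MB| = 52.4 and B on the −y side, so B = (0.00, -52.4). The virtual corner opposite M is at (35.4, -52.4). Since A1 is tangent to GQ there, KQ ⟂ GQ and since A1 is tangent to HB there, KH ⟂ HB, with radius 4.0, so the center K sits 4.0 in from both sides at K = (31.4, -48.4). Then |MK| = |K − M| = 57.7.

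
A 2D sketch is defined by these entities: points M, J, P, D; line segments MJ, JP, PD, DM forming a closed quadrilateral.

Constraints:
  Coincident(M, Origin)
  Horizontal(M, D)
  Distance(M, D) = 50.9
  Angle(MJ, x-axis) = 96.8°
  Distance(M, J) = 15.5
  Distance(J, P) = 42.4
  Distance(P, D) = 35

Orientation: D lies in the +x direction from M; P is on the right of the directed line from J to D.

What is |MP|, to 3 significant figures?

29.5

Checks: |JP| = 42.40 ✓; |PD| = 35.00 ✓.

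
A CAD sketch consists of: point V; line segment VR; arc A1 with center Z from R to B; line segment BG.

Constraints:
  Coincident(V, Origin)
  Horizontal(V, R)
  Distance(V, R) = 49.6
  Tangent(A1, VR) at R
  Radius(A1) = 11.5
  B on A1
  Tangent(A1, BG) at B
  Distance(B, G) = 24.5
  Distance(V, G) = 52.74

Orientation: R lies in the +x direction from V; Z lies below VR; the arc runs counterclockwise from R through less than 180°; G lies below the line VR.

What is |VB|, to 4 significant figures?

39.84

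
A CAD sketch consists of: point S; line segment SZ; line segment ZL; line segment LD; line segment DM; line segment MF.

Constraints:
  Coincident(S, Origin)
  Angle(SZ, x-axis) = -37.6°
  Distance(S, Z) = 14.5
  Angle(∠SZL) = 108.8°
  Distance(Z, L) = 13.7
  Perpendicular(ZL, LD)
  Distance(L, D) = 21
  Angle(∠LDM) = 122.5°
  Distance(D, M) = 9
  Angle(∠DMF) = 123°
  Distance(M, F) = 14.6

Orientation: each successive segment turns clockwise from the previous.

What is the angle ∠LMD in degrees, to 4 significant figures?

41.13°

S is at the origin; SZ runs at -37.6° with length 14.5, so Z = (11.49, -8.847). ∠SZL = 108.8° gives ZL at -108.8° from the x-axis; with |ZL| = 13.7, L = (7.073, -21.82). ZL is perpendicular to LD, so LD runs at 161.2°; with |LD| = 21.0, D = (-12.81, -15.05). ∠LDM = 122.5° gives DM at 103.7° from the x-axis; with |DM| = 9.0, M = (-14.94, -6.305). Then cos ∠LMD = ML·MD / (|ML||MD|), giving 41.13°.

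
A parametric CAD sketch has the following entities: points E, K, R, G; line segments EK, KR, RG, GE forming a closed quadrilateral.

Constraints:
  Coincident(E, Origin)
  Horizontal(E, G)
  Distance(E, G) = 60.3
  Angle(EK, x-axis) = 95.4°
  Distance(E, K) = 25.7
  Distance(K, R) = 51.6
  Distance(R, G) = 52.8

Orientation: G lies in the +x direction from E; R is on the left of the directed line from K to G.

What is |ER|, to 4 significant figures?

65.94

E is at the origin; EG is horizontal with |EG| = 60.3 and G in +x, so G = (60.3, 0). EK runs at 95.4° with |EK| = 25.7, so K = (-2.419, 25.59). R is determined by |KR| = 51.6 and |RG| = 52.8 together: it lies at the intersection of circle(K, 51.6) and circle(G, 52.8). With |KG| = 67.74, the foot of the radical line on KG is 32.94 from K and the perpendicular offset is √(51.6² − 32.94²) = 39.71. Taking the left-of-KG solution: R = (43.09, 49.92).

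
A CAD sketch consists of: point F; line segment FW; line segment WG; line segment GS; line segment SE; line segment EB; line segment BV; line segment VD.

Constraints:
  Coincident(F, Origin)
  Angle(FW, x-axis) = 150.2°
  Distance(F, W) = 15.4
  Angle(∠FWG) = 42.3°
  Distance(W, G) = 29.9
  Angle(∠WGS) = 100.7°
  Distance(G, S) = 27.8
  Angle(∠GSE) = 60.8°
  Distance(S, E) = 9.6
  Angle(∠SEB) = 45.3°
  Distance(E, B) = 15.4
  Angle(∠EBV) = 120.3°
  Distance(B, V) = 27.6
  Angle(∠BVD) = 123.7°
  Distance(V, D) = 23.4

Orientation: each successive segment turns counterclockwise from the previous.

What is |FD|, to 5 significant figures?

68.858

∠EBV = 120.3° gives BV at -39.200° from the x-axis; with |BV| = 27.6, V = (36.716, -42.247). ∠BVD = 123.7° gives VD at 17.100° from the x-axis; with |VD| = 23.4, D = (59.082, -35.366). Then |FD| = |D − F| = 68.858.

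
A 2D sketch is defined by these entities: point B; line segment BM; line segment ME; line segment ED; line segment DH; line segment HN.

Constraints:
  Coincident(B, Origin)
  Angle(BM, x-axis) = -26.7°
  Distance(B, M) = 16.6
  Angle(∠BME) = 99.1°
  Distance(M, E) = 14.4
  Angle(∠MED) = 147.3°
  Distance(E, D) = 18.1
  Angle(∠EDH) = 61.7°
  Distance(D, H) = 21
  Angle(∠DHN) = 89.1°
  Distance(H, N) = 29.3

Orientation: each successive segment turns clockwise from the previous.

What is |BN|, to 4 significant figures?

22.28

∠EDH = 61.7° gives DH at 101.4° from the x-axis; with |DH| = 21.0, H = (-7.601, -12.16). ∠DHN = 89.1° gives HN at 10.50° from the x-axis; with |HN| = 29.3, N = (21.21, -6.821). Then |BN| = |N − B| = 22.28.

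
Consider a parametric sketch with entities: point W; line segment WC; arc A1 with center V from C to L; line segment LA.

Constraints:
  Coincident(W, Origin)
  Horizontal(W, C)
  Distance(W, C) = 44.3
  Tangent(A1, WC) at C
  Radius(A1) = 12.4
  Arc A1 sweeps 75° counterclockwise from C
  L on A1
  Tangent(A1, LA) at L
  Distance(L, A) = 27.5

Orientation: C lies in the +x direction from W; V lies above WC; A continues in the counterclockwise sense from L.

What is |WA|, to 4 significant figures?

72.78

On A1, C sits at bearing -90° from V; a 75° counterclockwise sweep puts L at bearing -15°, so L = V + 12.4·(cos -15°, sin -15°) = (56.28, 9.191). Tangency of A1 to LA means the radius VL is perpendicular to LA, so LA runs along (−sin -15°, cos -15°); with |LA| = 27.5, A = (63.40, 35.75). Then |WA| = |A − W| = 72.78.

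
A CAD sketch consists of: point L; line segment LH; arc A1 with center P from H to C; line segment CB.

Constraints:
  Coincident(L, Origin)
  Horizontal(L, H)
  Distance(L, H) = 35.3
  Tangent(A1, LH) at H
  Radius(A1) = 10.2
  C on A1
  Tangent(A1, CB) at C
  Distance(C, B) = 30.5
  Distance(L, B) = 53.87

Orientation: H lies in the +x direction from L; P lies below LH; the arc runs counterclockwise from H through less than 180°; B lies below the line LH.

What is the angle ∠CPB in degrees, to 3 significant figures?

71.5°

L is at the origin; LH is horizontal with |LH| = 35.3 and H on the +x side, so H = (35.3, 0.00). Since A1 is tangent to LH there, PH ⟂ LH, so P = H + (0, -10.2) = (35.3, -10.2). Since PC ⟂ CB (tangency), |PB| = √(10.2² + 30.5²) = 32.2 regardless of where C sits on A1. So B lies on both circle(L, 53.87) and circle(P, 32.2); the below-LH intersection is B = (33.4, -42.3). C is the foot of the tangent from B: C = (25.4, -12.8).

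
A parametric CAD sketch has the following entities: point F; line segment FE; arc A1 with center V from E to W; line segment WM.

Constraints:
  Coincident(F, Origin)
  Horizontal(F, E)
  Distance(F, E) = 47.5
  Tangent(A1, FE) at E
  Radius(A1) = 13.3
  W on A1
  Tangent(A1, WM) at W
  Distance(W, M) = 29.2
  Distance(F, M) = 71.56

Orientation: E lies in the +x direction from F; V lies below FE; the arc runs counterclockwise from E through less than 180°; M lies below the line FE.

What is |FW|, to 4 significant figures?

43.33

F is at the origin; FE is horizontal with |FE| = 47.5 and E on the +x side, so E = (47.50, 0.000). Since A1 is tangent to FE there, VE ⟂ FE, so V = E + (0, -13.3) = (47.50, -13.30). Since VW ⟂ WM (tangency), |VM| = √(13.3² + 29.2²) = 32.09 regardless of where W sits on A1. So M lies on both circle(F, 71.56) and circle(V, 32.09); the below-FE intersection is M = (56.32, -44.15). W is the foot of the tangent from M: W = (37.38, -21.93).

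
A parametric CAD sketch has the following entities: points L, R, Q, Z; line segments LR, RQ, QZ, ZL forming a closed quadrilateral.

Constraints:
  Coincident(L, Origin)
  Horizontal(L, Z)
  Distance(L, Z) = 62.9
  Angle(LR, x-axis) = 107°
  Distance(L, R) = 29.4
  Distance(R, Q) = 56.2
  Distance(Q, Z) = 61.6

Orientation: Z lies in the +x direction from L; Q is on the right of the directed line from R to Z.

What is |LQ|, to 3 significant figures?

26.8

Checks: |RQ| = 56.20 ✓; |QZ| = 61.60 ✓.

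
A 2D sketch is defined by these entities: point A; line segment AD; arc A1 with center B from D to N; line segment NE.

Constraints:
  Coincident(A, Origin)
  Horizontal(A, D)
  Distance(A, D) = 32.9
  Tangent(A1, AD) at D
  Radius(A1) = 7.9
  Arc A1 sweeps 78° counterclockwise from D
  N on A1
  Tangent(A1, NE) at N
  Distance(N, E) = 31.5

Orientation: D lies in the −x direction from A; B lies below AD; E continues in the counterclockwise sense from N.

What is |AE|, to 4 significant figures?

60.00

On A1, D sits at bearing 90° from B; a 78° counterclockwise sweep puts N at bearing 168°, so N = B + 7.9·(cos 168°, sin 168°) = (-40.63, -6.257). Tangency of A1 to NE means the radius BN is perpendicular to NE, so NE runs along (−sin 168°, cos 168°); with |NE| = 31.5, E = (-47.18, -37.07). Then |AE| = |E − A| = 60.00.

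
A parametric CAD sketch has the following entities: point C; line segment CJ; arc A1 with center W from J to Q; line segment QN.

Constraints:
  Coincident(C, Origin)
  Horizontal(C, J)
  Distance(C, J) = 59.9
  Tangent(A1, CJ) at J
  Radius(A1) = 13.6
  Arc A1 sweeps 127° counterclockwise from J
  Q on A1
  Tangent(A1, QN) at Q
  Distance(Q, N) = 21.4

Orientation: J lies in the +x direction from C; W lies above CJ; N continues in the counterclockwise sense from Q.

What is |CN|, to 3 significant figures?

69.7

C is at the origin; CJ is horizontal with |CJ| = 59.9 and J on the +x side, so J = (59.9, 0.00). A1 meets CJ tangentially, so WJ is at right angles to CJ, so W = J + (0, 13.6) = (59.9, 13.6). On A1, J sits at bearing -90° from W; a 127° counterclockwise sweep puts Q at bearing 37°, so Q = W + 13.6·(cos 37°, sin 37°) = (70.8, 21.8). A1 meets QN tangentially, so WQ is at right angles to QN, so QN runs along (−sin 37°, cos 37°); with |QN| = 21.4, N = (57.9, 38.9). Then |CN| = |N − C| = 69.7.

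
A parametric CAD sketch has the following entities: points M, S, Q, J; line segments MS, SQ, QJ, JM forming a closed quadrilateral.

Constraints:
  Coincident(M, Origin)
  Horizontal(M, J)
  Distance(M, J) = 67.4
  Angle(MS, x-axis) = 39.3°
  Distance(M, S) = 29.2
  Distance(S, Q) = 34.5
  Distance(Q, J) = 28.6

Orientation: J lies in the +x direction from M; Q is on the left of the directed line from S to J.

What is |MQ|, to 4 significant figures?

62.05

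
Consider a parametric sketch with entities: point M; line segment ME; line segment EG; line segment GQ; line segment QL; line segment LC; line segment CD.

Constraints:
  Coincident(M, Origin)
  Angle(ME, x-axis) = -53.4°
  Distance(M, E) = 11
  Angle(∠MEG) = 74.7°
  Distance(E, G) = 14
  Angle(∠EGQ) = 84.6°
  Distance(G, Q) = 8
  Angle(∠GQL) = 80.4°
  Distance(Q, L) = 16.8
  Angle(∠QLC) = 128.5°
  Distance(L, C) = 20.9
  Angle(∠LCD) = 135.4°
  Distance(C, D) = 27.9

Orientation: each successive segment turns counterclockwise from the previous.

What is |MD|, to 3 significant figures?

52.4

∠QLC = 128.5° gives LC at -61.6° from the x-axis; with |LC| = 20.9, C = (11.8, -27.3). ∠LCD = 135.4° gives CD at -17.0° from the x-axis; with |CD| = 27.9, D = (38.5, -35.5). Then |MD| = |D − M| = 52.4.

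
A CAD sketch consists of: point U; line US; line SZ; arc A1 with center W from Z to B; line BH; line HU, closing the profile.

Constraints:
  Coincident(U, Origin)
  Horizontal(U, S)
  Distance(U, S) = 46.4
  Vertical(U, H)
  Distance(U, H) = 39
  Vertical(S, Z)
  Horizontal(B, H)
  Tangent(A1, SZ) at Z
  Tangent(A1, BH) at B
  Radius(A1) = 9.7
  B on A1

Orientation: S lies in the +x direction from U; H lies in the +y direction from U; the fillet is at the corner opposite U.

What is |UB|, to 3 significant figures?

53.6

The virtual corner opposite U is at (46.4, 39.0). The tangent condition forces WZ to be normal to SZ and A1 meets BH tangentially, so WB is at right angles to BH, with radius 9.7, so the center W sits 9.7 in from both sides at W = (36.7, 29.3). That places the tangent points at Z = (46.4, 29.3) on SZ and B = (36.7, 39.0) on BH. Then |UB| = |B − U| = 53.6.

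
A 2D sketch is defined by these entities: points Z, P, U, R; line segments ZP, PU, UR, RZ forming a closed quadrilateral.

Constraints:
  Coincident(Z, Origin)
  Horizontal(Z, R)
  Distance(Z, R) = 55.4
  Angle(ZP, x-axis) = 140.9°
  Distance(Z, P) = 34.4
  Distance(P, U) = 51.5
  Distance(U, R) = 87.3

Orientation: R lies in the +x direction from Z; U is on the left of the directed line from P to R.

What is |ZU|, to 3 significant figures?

66.5

Checks: |PU| = 51.50 ✓; |UR| = 87.30 ✓.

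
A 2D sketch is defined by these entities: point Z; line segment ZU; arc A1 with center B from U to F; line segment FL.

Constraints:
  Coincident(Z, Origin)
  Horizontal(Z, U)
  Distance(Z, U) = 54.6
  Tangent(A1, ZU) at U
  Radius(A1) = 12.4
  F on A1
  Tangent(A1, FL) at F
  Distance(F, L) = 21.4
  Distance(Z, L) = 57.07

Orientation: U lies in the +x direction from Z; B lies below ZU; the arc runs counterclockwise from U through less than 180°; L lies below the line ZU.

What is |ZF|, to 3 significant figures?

44.5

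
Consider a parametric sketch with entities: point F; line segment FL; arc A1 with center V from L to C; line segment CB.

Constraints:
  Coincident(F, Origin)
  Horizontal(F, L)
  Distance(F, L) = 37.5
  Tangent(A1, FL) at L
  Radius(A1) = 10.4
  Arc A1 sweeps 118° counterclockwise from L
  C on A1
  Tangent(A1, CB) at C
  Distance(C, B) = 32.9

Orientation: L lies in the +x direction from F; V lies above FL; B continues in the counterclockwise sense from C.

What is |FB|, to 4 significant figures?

54.23

F is at the origin; FL is horizontal with |FL| = 37.5 and L on the +x side, so L = (37.50, 0.000). A1 meets FL tangentially, so VL is at right angles to FL, so V = L + (0, 10.4) = (37.50, 10.40). On A1, L sits at bearing -90° from V; a 118° counterclockwise sweep puts C at bearing 28°, so C = V + 10.4·(cos 28°, sin 28°) = (46.68, 15.28). Since A1 is tangent to CB there, VC ⟂ CB, so CB runs along (−sin 28°, cos 28°); with |CB| = 32.9, B = (31.24, 44.33). Then |FB| = |B − F| = 54.23.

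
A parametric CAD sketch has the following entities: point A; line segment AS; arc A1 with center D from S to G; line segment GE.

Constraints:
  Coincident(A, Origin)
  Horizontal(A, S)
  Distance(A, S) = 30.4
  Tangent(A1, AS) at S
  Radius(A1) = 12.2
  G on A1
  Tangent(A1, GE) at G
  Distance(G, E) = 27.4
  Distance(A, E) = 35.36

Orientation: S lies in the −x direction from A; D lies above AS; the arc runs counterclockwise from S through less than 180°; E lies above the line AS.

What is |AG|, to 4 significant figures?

20.57

Checks: |DG| = 12.20 ✓; ∠(DG, GE) = 90.00° ✓; |GE| = 27.40 ✓; |AE| = 35.36 ✓.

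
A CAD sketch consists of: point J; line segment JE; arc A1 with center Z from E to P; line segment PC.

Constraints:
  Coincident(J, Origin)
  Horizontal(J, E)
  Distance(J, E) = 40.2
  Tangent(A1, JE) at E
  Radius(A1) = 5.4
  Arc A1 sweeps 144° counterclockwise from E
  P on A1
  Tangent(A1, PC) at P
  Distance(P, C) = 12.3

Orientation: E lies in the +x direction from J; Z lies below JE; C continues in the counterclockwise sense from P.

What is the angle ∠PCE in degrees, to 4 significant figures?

32.26°

On A1, E sits at bearing 90° from Z; a 144° counterclockwise sweep puts P at bearing 234°, so P = Z + 5.4·(cos 234°, sin 234°) = (37.03, -9.769). A1 meets PC tangentially, so ZP is at right angles to PC, so PC runs along (−sin 234°, cos 234°); with |PC| = 12.3, C = (46.98, -17.00). Then cos ∠PCE = CP·CE / (|CP||CE|), giving 32.26°.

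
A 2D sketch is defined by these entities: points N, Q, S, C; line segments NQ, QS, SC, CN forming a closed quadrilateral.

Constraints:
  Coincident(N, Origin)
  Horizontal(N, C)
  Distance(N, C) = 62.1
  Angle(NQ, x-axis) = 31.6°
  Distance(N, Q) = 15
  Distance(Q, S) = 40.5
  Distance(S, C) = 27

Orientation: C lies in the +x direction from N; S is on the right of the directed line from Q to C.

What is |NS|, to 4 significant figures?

47.05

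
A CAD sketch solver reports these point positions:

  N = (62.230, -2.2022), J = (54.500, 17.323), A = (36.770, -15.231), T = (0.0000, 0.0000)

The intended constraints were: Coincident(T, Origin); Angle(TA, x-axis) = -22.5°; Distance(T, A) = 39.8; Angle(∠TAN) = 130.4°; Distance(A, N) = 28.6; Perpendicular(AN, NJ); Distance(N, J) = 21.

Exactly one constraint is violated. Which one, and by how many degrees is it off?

Perpendicular(AN, NJ) — off by 5.50°.

T = (0.00, 0.00) ✓; TA at -22.50° ✓; |TA| = 39.80 ✓; ∠TAN = 130.4° ✓; |AN| = 28.60 ✓; ∠(AN, NJ) = 84.50° ✗; |NJ| = 21.00 ✓.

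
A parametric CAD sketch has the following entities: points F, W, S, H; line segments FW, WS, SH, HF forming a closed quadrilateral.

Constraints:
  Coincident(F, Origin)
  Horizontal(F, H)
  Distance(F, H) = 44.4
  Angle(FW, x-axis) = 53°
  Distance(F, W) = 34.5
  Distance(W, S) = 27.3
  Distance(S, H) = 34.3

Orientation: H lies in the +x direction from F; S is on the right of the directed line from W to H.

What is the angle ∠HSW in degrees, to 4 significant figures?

71.19°

Checks: |WS| = 27.30 ✓; |SH| = 34.30 ✓.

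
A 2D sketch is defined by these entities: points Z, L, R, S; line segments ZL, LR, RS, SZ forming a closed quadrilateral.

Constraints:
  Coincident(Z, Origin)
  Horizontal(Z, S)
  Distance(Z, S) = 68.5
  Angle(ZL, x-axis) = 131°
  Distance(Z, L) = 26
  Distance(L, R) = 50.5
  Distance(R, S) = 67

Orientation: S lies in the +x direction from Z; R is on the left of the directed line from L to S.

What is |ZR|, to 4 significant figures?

54.96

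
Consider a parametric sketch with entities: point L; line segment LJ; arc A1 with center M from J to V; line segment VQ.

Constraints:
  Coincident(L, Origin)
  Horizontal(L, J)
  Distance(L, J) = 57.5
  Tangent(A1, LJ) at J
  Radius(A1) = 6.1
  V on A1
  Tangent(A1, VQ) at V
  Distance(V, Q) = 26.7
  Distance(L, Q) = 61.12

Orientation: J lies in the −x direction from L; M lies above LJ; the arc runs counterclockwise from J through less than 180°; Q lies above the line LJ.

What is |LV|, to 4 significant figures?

51.76

L is at the origin; L and J share the same y with |LJ| = 57.5 and J on the −x side, so J = (-57.50, 0.000). A1 meets LJ tangentially, so MJ is at right angles to LJ, so M = J + (0, 6.1) = (-57.50, 6.100). Since MV ⟂ VQ (tangency), |MQ| = √(6.1² + 26.7²) = 27.39 regardless of where V sits on A1. So Q lies on both circle(L, 61.12) and circle(M, 27.39); the above-LJ intersection is Q = (-51.55, 32.83). V is the foot of the tangent from Q: V = (-51.40, 6.135).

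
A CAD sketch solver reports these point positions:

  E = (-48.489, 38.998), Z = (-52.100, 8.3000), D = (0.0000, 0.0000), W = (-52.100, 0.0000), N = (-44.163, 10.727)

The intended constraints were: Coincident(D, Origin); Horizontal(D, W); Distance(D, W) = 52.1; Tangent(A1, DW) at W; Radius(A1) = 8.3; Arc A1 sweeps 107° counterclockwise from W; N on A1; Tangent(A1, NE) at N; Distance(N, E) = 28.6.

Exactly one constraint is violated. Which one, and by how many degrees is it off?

Tangent(A1, NE) at N — off by 8.30°.

D = (0.00, 0.00) ✓; D.y = 0.00, W.y = 0.00 ✓; |DW| = 52.10 ✓; ∠(ZW, WD) = 90.00° ✓; |ZW| = 8.300 ✓; bearing(Z→N) − bearing(Z→W) = 107.0° ✓; |ZN| = 8.300 ✓; ∠(ZN, NE) = 98.30° ✗; |NE| = 28.60 ✓.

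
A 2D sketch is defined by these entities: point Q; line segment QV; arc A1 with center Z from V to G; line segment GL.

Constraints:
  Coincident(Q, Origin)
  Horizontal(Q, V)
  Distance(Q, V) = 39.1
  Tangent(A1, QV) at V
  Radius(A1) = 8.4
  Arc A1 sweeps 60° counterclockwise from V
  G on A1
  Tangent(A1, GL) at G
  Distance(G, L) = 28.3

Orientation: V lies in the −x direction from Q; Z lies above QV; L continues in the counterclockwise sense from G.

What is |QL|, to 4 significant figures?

33.71

On A1, V sits at bearing -90° from Z; a 60° counterclockwise sweep puts G at bearing -30°, so G = Z + 8.4·(cos -30°, sin -30°) = (-31.83, 4.200). Tangency of A1 to GL means the radius ZG is perpendicular to GL, so GL runs along (−sin -30°, cos -30°); with |GL| = 28.3, L = (-17.68, 28.71). Then |QL| = |L − Q| = 33.71.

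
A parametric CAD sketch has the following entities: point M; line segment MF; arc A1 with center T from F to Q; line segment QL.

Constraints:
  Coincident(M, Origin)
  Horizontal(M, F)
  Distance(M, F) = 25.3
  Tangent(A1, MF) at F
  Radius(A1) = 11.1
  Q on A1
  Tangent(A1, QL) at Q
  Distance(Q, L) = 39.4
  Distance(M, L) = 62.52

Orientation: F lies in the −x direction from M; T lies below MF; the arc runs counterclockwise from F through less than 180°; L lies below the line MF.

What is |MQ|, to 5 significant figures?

37.991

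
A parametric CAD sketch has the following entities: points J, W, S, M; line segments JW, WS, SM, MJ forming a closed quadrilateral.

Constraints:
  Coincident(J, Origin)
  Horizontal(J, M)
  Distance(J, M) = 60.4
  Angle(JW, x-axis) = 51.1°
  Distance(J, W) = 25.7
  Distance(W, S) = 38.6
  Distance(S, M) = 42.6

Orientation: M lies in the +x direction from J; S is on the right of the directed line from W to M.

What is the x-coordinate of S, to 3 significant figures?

21.9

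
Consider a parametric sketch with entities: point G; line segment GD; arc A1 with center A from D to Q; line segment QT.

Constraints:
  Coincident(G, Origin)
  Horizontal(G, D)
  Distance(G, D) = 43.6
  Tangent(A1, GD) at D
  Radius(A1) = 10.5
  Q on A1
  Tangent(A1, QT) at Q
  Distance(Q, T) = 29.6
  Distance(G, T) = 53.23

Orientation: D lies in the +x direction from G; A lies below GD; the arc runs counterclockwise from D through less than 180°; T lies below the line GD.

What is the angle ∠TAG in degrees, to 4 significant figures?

86.66°

G is at the origin; G and D share the same y with |GD| = 43.6 and D on the +x side, so D = (43.60, 0.000). A1 meets GD tangentially, so AD is at right angles to GD, so A = D + (0, -10.5) = (43.60, -10.50). Since AQ ⟂ QT (tangency), |AT| = √(10.5² + 29.6²) = 31.41 regardless of where Q sits on A1. So T lies on both circle(G, 53.23) and circle(A, 31.41); the below-GD intersection is T = (34.48, -40.55). Q is the foot of the tangent from T: Q = (33.11, -10.99).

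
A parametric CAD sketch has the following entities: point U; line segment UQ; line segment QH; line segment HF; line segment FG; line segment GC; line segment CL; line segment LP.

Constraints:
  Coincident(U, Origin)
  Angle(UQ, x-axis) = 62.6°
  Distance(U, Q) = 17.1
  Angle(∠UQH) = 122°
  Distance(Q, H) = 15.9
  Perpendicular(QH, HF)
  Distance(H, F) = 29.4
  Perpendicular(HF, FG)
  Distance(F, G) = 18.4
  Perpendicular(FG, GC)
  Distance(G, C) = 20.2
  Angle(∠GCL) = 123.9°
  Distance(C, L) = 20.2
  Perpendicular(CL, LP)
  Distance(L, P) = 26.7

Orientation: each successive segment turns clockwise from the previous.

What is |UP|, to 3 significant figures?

38.6

U is at the origin; UQ runs at 62.6° with length 17.1, so Q = (7.87, 15.2). ∠UQH = 122.0° gives QH at 4.60° from the x-axis; with |QH| = 15.9, H = (23.7, 16.5). QH ⟂ HF, so HF runs at -85.4°; with |HF| = 29.4, F = (26.1, -12.8). HF is perpendicular to FG, so FG runs at -175°; with |FG| = 18.4, G = (7.74, -14.3). FG is perpendicular to GC, so GC runs at 94.6°; with |GC| = 20.2, C = (6.12, 5.81). ∠GCL = 123.9° gives CL at 38.5° from the x-axis; with |CL| = 20.2, L = (21.9, 18.4). CL ⟂ LP, so LP runs at -51.5°; with |LP| = 26.7, P = (38.5, -2.51). Then |UP| = |P − U| = 38.6.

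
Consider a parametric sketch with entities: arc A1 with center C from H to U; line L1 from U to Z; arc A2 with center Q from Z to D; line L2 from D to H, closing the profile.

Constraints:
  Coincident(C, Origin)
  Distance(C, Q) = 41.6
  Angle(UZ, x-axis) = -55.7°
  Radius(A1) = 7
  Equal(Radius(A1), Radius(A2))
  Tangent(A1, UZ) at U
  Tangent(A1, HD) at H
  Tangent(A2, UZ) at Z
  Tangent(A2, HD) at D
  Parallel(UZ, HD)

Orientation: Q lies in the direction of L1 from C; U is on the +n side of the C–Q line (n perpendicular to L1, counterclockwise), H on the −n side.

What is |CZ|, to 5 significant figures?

42.185

Tangency of A1 to both parallel lines with radius 7.0 puts U and H at C ± 7.0·n: U = (5.7827, 3.9447), H = (-5.7827, -3.9447). Equal radii place Z and D the same way about Q: Z = Q + 7.0·n = (29.225, -30.421), D = Q − 7.0·n = (17.660, -38.310). Then |CZ| = |Z − C| = 42.185.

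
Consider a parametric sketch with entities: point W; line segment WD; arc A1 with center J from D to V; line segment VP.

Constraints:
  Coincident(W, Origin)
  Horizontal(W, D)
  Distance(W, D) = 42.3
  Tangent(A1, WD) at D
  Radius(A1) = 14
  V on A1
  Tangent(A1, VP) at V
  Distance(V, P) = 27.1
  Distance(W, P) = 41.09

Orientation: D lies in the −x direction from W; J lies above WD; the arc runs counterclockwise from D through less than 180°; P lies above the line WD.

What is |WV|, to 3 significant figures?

30.6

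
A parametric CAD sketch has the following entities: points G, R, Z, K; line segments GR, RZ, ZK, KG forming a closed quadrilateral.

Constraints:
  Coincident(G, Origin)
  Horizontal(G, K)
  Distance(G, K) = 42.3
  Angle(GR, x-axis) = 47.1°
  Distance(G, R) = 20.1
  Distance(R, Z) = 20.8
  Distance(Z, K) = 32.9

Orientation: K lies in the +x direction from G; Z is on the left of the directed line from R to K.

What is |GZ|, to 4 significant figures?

40.90

G is at the origin; G and K share the same y with |GK| = 42.3 and K in +x, so K = (42.3, 0). GR runs at 47.1° with |GR| = 20.1, so R = (13.68, 14.72). Z is determined by |RZ| = 20.8 and |ZK| = 32.9 together: it lies at the intersection of circle(R, 20.8) and circle(K, 32.9). With |RK| = 32.18, the foot of the radical line on RK is 5.997 from R and the perpendicular offset is √(20.8² − 5.997²) = 19.92. Taking the left-of-RK solution: Z = (28.13, 29.69).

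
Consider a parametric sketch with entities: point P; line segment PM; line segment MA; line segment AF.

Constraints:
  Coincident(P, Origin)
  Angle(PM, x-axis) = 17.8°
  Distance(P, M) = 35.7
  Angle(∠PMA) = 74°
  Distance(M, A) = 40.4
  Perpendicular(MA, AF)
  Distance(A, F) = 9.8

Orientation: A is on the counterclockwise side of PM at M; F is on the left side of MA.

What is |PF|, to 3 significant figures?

39.2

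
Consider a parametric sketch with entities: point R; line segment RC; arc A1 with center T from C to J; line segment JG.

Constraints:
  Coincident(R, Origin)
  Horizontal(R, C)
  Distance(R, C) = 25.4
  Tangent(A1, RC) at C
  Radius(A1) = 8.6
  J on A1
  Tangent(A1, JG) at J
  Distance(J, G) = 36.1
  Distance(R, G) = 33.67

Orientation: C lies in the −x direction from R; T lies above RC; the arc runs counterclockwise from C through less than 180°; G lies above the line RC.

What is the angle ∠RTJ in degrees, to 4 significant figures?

15.52°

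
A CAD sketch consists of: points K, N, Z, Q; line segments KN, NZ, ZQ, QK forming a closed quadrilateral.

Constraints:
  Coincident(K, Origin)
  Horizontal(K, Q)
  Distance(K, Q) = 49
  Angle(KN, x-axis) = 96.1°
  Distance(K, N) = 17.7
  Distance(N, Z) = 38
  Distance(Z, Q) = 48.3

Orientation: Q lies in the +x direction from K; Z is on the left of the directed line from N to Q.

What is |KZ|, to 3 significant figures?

50.4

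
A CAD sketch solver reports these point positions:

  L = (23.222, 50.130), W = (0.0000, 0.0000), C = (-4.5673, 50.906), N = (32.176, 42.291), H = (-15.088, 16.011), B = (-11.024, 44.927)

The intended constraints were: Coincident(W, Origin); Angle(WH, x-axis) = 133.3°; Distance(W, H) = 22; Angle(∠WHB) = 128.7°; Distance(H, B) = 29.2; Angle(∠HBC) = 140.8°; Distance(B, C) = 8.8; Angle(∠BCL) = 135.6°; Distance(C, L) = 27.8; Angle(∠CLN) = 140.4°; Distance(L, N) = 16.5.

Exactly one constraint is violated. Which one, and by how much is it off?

Distance(L, N) = 16.5 — off by 4.60.

W = (0.00, 0.00) ✓; WH at 133.3° ✓; |WH| = 22.00 ✓; ∠WHB = 128.7° ✓; |HB| = 29.20 ✓; ∠HBC = 140.8° ✓; |BC| = 8.800 ✓; ∠BCL = 135.6° ✓; |CL| = 27.80 ✓; ∠CLN = 140.4° ✓; |LN| = 11.90 ✗.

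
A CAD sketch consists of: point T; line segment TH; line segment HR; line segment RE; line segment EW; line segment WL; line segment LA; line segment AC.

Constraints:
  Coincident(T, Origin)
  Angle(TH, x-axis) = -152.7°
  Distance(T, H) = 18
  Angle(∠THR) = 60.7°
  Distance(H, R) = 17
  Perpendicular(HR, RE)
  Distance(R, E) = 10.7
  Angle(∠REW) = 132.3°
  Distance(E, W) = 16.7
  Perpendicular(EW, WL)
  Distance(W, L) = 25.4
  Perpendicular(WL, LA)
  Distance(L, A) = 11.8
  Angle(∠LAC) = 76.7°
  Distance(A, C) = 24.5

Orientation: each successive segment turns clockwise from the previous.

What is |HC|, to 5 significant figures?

18.532

T is at the origin; TH runs at -152.7° with length 18.0, so H = (-15.995, -8.2557). ∠THR = 60.7° gives HR at 88.000° from the x-axis; with |HR| = 17.0, R = (-15.402, 8.7340). HR ⟂ RE, so RE runs at -2.0000°; with |RE| = 10.7, E = (-4.7083, 8.3605). ∠REW = 132.3° gives EW at -49.700° from the x-axis; with |EW| = 16.7, W = (6.0931, -4.3760). EW ⟂ WL, so WL runs at -139.70°; with |WL| = 25.4, L = (-13.279, -20.804). WL ⟂ LA, so LA runs at 130.30°; with |LA| = 11.8, A = (-20.911, -11.805). ∠LAC = 76.7° gives AC at 27.000° from the x-axis; with |AC| = 24.5, C = (0.91882, -0.68224). Then |HC| = |C − H| = 18.532.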